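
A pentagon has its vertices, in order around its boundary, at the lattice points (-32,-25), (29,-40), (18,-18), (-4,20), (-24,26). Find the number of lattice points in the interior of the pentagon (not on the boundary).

2142

The shoelace formula gives twice the area as |((-32)·(-40) − 29·(-25)) + (29·(-18) − 18·(-40)) + (18·20 − (-4)·(-18)) + ((-4)·26 − (-24)·20) + ((-24)·(-25) − (-32)·26)| = 4299, so the area is 4299/2.
Summing gcd(|Δx|,|Δy|) over the edges gives the boundary count: gcd(61,15) + gcd(11,22) + gcd(22,38) + gcd(20,6) + gcd(8,51) = 1+11+2+2+1 = 17.
Pick's theorem gives I = A − B/2 + 1 = 4299/2 − 17/2 + 1 = 2142.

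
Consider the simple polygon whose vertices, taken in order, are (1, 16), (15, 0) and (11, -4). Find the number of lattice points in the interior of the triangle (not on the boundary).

By the shoelace formula, twice the signed area is |(1·0 − 15·16) + (15·(-4) − 11·0) + (11·16 − 1·(-4))| = 120, so the area is 60.
Summing gcd(|Δx|,|Δy|) over the edges gives the boundary count: gcd(14,16) + gcd(4,4) + gcd(10,20) = 2+4+10 = 16.
By Pick's theorem A = I + B/2 − 1, so I = 60 − 16/2 + 1 = 53.

53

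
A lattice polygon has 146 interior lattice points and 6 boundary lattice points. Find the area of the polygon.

By Pick's theorem, A = I + B/2 − 1 = 146 + 6/2 − 1 = 148.

148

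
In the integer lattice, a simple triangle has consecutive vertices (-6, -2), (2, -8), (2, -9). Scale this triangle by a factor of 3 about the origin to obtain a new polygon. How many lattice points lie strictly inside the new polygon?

31

The shoelace formula gives twice the area as |((-6)·(-8) − 2·(-2)) + (2·(-9) − 2·(-8)) + (2·(-2) − (-6)·(-9))| = 8, so the area is 4.
The number of boundary lattice points is Σ gcd(|Δx|,|Δy|) = gcd(8,6) + gcd(0,1) + gcd(8,7) = 2+1+1 = 4.
Scaling by 3 multiplies the area by 3² = 9 (so the new area is 36) and multiplies the boundary lattice-point count by 3, giving 12.
By Pick's theorem, the interior count of the dilated polygon is 36 − 12/2 + 1 = 31.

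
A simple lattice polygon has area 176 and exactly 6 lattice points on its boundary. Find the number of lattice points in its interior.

Pick's theorem A = I + B/2 − 1 rearranges to I = A − B/2 + 1 = 176 − 6/2 + 1 = 174.

174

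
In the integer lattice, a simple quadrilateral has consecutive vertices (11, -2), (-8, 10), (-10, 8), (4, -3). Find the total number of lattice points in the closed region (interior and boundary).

Using the shoelace formula, 2A = |(11·10 − (-8)·(-2)) + ((-8)·8 − (-10)·10) + ((-10)·(-3) − 4·8) + (4·(-2) − 11·(-3))| = 153, so the area is 153/2.
Summing gcd(|Δx|,|Δy|) over the edges gives the boundary count: gcd(19,12) + gcd(2,2) + gcd(14,11) + gcd(7,1) = 1+2+1+1 = 5.
Pick's theorem gives I = A − B/2 + 1 = 153/2 − 5/2 + 1 = 75, so the closed region contains I + B = 75 + 5 = 80 lattice points.

80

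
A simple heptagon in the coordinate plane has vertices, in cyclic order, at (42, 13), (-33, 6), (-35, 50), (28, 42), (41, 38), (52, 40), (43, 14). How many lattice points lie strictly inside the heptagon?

Using the shoelace formula, 2A = |[42·6 − (-33)·13] + [(-33)·50 − (-35)·6] + [(-35)·42 − 28·50] + [28·38 − 41·42] + [41·40 − 52·38] + [52·14 − 43·40] + [43·13 − 42·14]| = 5644, so the area is 2822.
The number of boundary lattice points is Σ gcd(|Δx|,|Δy|) = gcd(75,7) + gcd(2,44) + gcd(63,8) + gcd(13,4) + gcd(11,2) + gcd(9,26) + gcd(1,1) = 1+2+1+1+1+1+1 = 8.
Pick's theorem gives I = A − B/2 + 1 = 2822 − 8/2 + 1 = 2819.

2819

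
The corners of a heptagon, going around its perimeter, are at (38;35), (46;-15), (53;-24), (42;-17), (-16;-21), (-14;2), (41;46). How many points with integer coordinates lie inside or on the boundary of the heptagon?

The shoelace formula gives twice the area as |(38·(-15) − 46·35) + (46·(-24) − 53·(-15)) + (53·(-17) − 42·(-24)) + (42·(-21) − (-16)·(-17)) + ((-16)·2 − (-14)·(-21)) + ((-14)·46 − 41·2) + (41·35 − 38·46)| = 4901, so the area is 4901/2.
Along each edge there are gcd(|Δx|,|Δy|)+1 lattice points, so counting each shared vertex once the boundary has gcd(8,50) + gcd(7,9) + gcd(11,7) + gcd(58,4) + gcd(2,23) + gcd(55,44) + gcd(3,11) = 2+1+1+2+1+11+1 = 19.
Pick's theorem gives I = A − B/2 + 1 = 4901/2 − 19/2 + 1 = 2442, so the closed region contains I + B = 2442 + 19 = 2461 lattice points.

2461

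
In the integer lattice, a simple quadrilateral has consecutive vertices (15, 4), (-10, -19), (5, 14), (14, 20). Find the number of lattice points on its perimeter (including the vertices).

Summing gcd(|Δx|,|Δy|) over the edges gives the boundary count: gcd(25,23) + gcd(15,33) + gcd(9,6) + gcd(1,16) = 1+3+3+1 = 8.

8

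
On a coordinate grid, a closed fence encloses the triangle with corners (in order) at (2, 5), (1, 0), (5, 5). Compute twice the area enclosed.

15

The shoelace formula gives twice the area as |(2·0 − 1·5) + (1·5 − 5·0) + (5·5 − 2·5)| = 15, so the area is 7.5.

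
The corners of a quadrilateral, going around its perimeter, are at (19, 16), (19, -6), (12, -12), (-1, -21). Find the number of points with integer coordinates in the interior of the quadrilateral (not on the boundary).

216

By the shoelace formula, twice the signed area is |(19·(-6) − 19·16) + (19·(-12) − 12·(-6)) + (12·(-21) − (-1)·(-12)) + ((-1)·16 − 19·(-21))| = 455, so the area is 227.5.
Along each edge there are gcd(|Δx|,|Δy|)+1 lattice points, so counting each shared vertex once the boundary has gcd(0,22) + gcd(7,6) + gcd(13,9) + gcd(20,37) = 22+1+1+1 = 25.
Pick's theorem gives I = A − B/2 + 1 = 227.5 − 25/2 + 1 = 216.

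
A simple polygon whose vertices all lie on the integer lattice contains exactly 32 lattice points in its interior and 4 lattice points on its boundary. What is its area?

Pick's theorem states A = I + B/2 − 1, so A = 32 + 4/2 − 1 = 33.

33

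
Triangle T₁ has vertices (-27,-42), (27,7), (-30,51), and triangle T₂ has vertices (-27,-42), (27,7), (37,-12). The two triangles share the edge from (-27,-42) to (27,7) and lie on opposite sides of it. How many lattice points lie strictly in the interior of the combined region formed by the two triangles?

3340

The union is the simple quadrilateral with vertices (-27,-42), (-30,51), (27,7), (37,-12) in order.
Using the shoelace formula, 2A = |[(-27)·51 − (-30)·(-42)] + [(-30)·7 − 27·51] + [27·(-12) − 37·7] + [37·(-42) − (-27)·(-12)]| = 6685, so the area is 3342.5.
Along each edge there are gcd(|Δx|,|Δy|)+1 lattice points, so counting each shared vertex once the boundary has gcd(3,93) + gcd(57,44) + gcd(10,19) + gcd(64,30) = 3+1+1+2 = 7.
By Pick's theorem I = A − B/2 + 1 = 3342.5 − 7/2 + 1 = 3340.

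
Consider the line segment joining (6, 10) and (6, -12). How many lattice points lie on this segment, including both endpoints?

The number of lattice points on a segment between lattice points is gcd(|Δx|,|Δy|) + 1 = gcd(0,22) + 1 = 22 + 1 = 23.

23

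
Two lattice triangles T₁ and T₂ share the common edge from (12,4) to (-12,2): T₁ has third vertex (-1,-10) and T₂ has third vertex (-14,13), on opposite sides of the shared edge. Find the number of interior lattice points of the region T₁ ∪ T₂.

The union is the simple quadrilateral with vertices (12,4), (-1,-10), (-12,2), (-14,13) in order.
By the shoelace formula, twice the signed area is |(12·(-10) − (-1)·4) + ((-1)·2 − (-12)·(-10)) + ((-12)·13 − (-14)·2) + ((-14)·4 − 12·13)| = 578, so the area is 289.
Along each edge there are gcd(|Δx|,|Δy|)+1 lattice points, so counting each shared vertex once the boundary has gcd(13,14) + gcd(11,12) + gcd(2,11) + gcd(26,9) = 1+1+1+1 = 4.
By Pick's theorem I = A − B/2 + 1 = 289 − 4/2 + 1 = 288.

288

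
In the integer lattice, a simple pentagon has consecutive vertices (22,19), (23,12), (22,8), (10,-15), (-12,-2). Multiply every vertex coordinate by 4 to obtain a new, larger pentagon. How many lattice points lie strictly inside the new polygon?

By the shoelace formula, twice the signed area is |(22·12 − 23·19) + (23·8 − 22·12) + (22·(-15) − 10·8) + (10·(-2) − (-12)·(-15)) + ((-12)·19 − 22·(-2))| = 1047, so the area is 1047/2.
Summing gcd(|Δx|,|Δy|) over the edges gives the boundary count: gcd(1,7) + gcd(1,4) + gcd(12,23) + gcd(22,13) + gcd(34,21) = 1+1+1+1+1 = 5.
Scaling by 4 multiplies the area by 4² = 16 (so the new area is 8376) and multiplies the boundary lattice-point count by 4, giving 20.
By Pick's theorem, the interior count of the dilated polygon is 8376 − 20/2 + 1 = 8367.

8367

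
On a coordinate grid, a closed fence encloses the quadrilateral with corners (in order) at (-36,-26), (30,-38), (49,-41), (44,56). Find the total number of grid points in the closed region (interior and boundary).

4106

Using the shoelace formula, 2A = |((-36)·(-38) − 30·(-26)) + (30·(-41) − 49·(-38)) + (49·56 − 44·(-41)) + (44·(-26) − (-36)·56)| = 8200, so the area is 4100.
Summing gcd(|Δx|,|Δy|) over the edges gives the boundary count: gcd(66,12) + gcd(19,3) + gcd(5,97) + gcd(80,82) = 6+1+1+2 = 10.
Pick's theorem gives I = A − B/2 + 1 = 4100 − 10/2 + 1 = 4096, so the closed region contains I + B = 4096 + 10 = 4106 lattice points.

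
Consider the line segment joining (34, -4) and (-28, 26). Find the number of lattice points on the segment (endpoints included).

The number of lattice points on a segment between lattice points is gcd(|Δx|,|Δy|) + 1 = gcd(62,30) + 1 = 2 + 1 = 3.

3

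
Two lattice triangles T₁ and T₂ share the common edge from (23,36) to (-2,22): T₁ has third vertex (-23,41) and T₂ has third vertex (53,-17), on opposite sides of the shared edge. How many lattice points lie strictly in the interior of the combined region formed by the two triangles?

1256

The union is the simple quadrilateral with vertices (23,36), (-23,41), (-2,22), (53,-17) in order.
The shoelace formula gives twice the area as |[23·41 − (-23)·36] + [(-23)·22 − (-2)·41] + [(-2)·(-17) − 53·22] + [53·36 − 23·(-17)]| = 2514, so the area is 1257.
The number of boundary lattice points is Σ gcd(|Δx|,|Δy|) = gcd(46,5) + gcd(21,19) + gcd(55,39) + gcd(30,53) = 1+1+1+1 = 4.
By Pick's theorem I = A − B/2 + 1 = 1257 − 4/2 + 1 = 1256.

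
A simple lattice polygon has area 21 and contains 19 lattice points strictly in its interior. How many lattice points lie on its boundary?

Pick's theorem gives A = I + B/2 − 1, so B = 2(A − I + 1) = 2(21 − 19 + 1) = 6.

6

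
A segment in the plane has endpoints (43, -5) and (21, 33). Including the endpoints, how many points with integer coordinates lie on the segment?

The number of lattice points on a segment between lattice points is gcd(|Δx|,|Δy|) + 1 = gcd(22,38) + 1 = 2 + 1 = 3.

3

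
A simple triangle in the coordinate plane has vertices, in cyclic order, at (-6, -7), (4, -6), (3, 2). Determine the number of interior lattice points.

The shoelace formula gives twice the area as |((-6)·(-6) − 4·(-7)) + (4·2 − 3·(-6)) + (3·(-7) − (-6)·2)| = 81, so the area is 81/2.
Summing gcd(|Δx|,|Δy|) over the edges gives the boundary count: gcd(10,1) + gcd(1,8) + gcd(9,9) = 1+1+9 = 11.
By Pick's theorem A = I + B/2 − 1, so I = 81/2 − 11/2 + 1 = 36.

36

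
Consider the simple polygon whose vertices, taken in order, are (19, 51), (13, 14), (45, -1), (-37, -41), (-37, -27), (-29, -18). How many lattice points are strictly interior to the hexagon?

2337

The shoelace formula gives twice the area as |(19·14 − 13·51) + (13·(-1) − 45·14) + (45·(-41) − (-37)·(-1)) + ((-37)·(-27) − (-37)·(-41)) + ((-37)·(-18) − (-29)·(-27)) + ((-29)·51 − 19·(-18))| = 4694, so the area is 2347.
Along each edge there are gcd(|Δx|,|Δy|)+1 lattice points, so counting each shared vertex once the boundary has gcd(6,37) + gcd(32,15) + gcd(82,40) + gcd(0,14) + gcd(8,9) + gcd(48,69) = 1+1+2+14+1+3 = 22.
By Pick's theorem A = I + B/2 − 1, so I = 2347 − 22/2 + 1 = 2337.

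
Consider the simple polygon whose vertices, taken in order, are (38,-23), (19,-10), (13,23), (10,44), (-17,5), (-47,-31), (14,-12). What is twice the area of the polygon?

3658

By the shoelace formula, twice the signed area is |[38·(-10) − 19·(-23)] + [19·23 − 13·(-10)] + [13·44 − 10·23] + [10·5 − (-17)·44] + [(-17)·(-31) − (-47)·5] + [(-47)·(-12) − 14·(-31)] + [14·(-23) − 38·(-12)]| = 3658, so the area is 1829.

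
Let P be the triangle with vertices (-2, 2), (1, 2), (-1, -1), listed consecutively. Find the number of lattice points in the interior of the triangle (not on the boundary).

3

The shoelace formula gives twice the area as |[(-2)·2 − 1·2] + [1·(-1) − (-1)·2] + [(-1)·2 − (-2)·(-1)]| = 9, so the area is 4.5.
Along each edge there are gcd(|Δx|,|Δy|)+1 lattice points, so counting each shared vertex once the boundary has gcd(3,0) + gcd(2,3) + gcd(1,3) = 3+1+1 = 5.
Pick's theorem gives I = A − B/2 + 1 = 4.5 − 5/2 + 1 = 3.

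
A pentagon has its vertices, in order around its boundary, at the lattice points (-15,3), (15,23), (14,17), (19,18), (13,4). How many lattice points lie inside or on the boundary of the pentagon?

302

Using the shoelace formula, 2A = |[(-15)·23 − 15·3] + [15·17 − 14·23] + [14·18 − 19·17] + [19·4 − 13·18] + [13·3 − (-15)·4]| = 587, so the area is 587/2.
Along each edge there are gcd(|Δx|,|Δy|)+1 lattice points, so counting each shared vertex once the boundary has gcd(30,20) + gcd(1,6) + gcd(5,1) + gcd(6,14) + gcd(28,1) = 10+1+1+2+1 = 15.
Pick's theorem gives I = A − B/2 + 1 = 587/2 − 15/2 + 1 = 287, so the closed region contains I + B = 287 + 15 = 302 lattice points.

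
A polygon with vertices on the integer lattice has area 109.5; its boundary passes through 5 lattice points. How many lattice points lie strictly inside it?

108

Pick's theorem A = I + B/2 − 1 rearranges to I = A − B/2 + 1 = 109.5 − 5/2 + 1 = 108.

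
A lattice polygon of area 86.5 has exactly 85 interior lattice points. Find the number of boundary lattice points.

5

Pick's theorem gives A = I + B/2 − 1, so B = 2(A − I + 1) = 2(86.5 − 85 + 1) = 5.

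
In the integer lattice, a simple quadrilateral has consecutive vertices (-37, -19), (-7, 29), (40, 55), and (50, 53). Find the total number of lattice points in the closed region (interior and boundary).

By the shoelace formula, twice the signed area is |[(-37)·29 − (-7)·(-19)] + [(-7)·55 − 40·29] + [40·53 − 50·55] + [50·(-19) − (-37)·53]| = 2370, so the area is 1185.
Along each edge there are gcd(|Δx|,|Δy|)+1 lattice points, so counting each shared vertex once the boundary has gcd(30,48) + gcd(47,26) + gcd(10,2) + gcd(87,72) = 6+1+2+3 = 12.
Pick's theorem gives I = A − B/2 + 1 = 1185 − 12/2 + 1 = 1180, so the closed region contains I + B = 1180 + 12 = 1192 lattice points.

1192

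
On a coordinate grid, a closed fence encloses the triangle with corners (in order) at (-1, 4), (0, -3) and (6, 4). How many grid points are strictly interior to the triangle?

21

The shoelace formula gives twice the area as |[(-1)·(-3) − 0·4] + [0·4 − 6·(-3)] + [6·4 − (-1)·4]| = 49, so the area is 24.5.
The number of boundary lattice points is Σ gcd(|Δx|,|Δy|) = gcd(1,7) + gcd(6,7) + gcd(7,0) = 1+1+7 = 9.
Pick's theorem gives I = A − B/2 + 1 = 24.5 − 9/2 + 1 = 21.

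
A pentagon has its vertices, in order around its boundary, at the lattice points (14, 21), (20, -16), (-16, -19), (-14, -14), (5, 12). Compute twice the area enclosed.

1483

The shoelace formula gives twice the area as |[14·(-16) − 20·21] + [20·(-19) − (-16)·(-16)] + [(-16)·(-14) − (-14)·(-19)] + [(-14)·12 − 5·(-14)] + [5·21 − 14·12]| = 1483, so the area is 1483/2.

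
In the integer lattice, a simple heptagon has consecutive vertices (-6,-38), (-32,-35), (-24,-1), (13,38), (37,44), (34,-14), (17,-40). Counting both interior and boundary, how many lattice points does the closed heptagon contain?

By the shoelace formula, twice the signed area is |[(-6)·(-35) − (-32)·(-38)] + [(-32)·(-1) − (-24)·(-35)] + [(-24)·38 − 13·(-1)] + [13·44 − 37·38] + [37·(-14) − 34·44] + [34·(-40) − 17·(-14)] + [17·(-38) − (-6)·(-40)]| = 7569, so the area is 3784.5.
Along each edge there are gcd(|Δx|,|Δy|)+1 lattice points, so counting each shared vertex once the boundary has gcd(26,3) + gcd(8,34) + gcd(37,39) + gcd(24,6) + gcd(3,58) + gcd(17,26) + gcd(23,2) = 1+2+1+6+1+1+1 = 13.
Pick's theorem gives I = A − B/2 + 1 = 3784.5 − 13/2 + 1 = 3779, so the closed region contains I + B = 3779 + 13 = 3792 lattice points.

3792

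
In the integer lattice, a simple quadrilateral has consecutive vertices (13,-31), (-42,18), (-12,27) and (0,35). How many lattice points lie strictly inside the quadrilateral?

1427

Using the shoelace formula, 2A = |(13·18 − (-42)·(-31)) + ((-42)·27 − (-12)·18) + ((-12)·35 − 0·27) + (0·(-31) − 13·35)| = 2861, so the area is 2861/2.
Along each edge there are gcd(|Δx|,|Δy|)+1 lattice points, so counting each shared vertex once the boundary has gcd(55,49) + gcd(30,9) + gcd(12,8) + gcd(13,66) = 1+3+4+1 = 9.
By Pick's theorem A = I + B/2 − 1, so I = 2861/2 − 9/2 + 1 = 1427.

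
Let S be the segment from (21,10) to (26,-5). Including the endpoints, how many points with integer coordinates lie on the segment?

The number of lattice points on a segment between lattice points is gcd(|Δx|,|Δy|) + 1 = gcd(5,15) + 1 = 5 + 1 = 6.

6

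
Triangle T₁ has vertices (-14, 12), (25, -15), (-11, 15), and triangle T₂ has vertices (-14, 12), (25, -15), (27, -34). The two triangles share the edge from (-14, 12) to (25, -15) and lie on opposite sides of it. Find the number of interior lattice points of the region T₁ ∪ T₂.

The union is the simple quadrilateral with vertices (-14, 12), (-11, 15), (25, -15), (27, -34) in order.
Using the shoelace formula, 2A = |((-14)·15 − (-11)·12) + ((-11)·(-15) − 25·15) + (25·(-34) − 27·(-15)) + (27·12 − (-14)·(-34))| = 885, so the area is 442.5.
Summing gcd(|Δx|,|Δy|) over the edges gives the boundary count: gcd(3,3) + gcd(36,30) + gcd(2,19) + gcd(41,46) = 3+6+1+1 = 11.
By Pick's theorem I = A − B/2 + 1 = 442.5 − 11/2 + 1 = 438.

438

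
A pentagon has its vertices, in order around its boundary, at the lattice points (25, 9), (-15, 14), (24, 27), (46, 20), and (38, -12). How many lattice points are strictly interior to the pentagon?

The shoelace formula gives twice the area as |(25·14 − (-15)·9) + ((-15)·27 − 24·14) + (24·20 − 46·27) + (46·(-12) − 38·20) + (38·9 − 25·(-12))| = 1688, so the area is 844.
Along each edge there are gcd(|Δx|,|Δy|)+1 lattice points, so counting each shared vertex once the boundary has gcd(40,5) + gcd(39,13) + gcd(22,7) + gcd(8,32) + gcd(13,21) = 5+13+1+8+1 = 28.
Pick's theorem gives I = A − B/2 + 1 = 844 − 28/2 + 1 = 831.

831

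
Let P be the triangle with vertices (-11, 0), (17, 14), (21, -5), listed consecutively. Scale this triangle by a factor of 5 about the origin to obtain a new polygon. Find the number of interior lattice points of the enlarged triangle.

7311

By the shoelace formula, twice the signed area is |[(-11)·14 − 17·0] + [17·(-5) − 21·14] + [21·0 − (-11)·(-5)]| = 588, so the area is 294.
The number of boundary lattice points is Σ gcd(|Δx|,|Δy|) = gcd(28,14) + gcd(4,19) + gcd(32,5) = 14+1+1 = 16.
Scaling by 5 multiplies the area by 5² = 25 (so the new area is 7350) and multiplies the boundary lattice-point count by 5, giving 80.
By Pick's theorem, the interior count of the dilated polygon is 7350 − 80/2 + 1 = 7311.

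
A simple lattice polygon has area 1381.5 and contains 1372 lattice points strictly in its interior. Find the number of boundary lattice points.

21

Pick's theorem gives A = I + B/2 − 1, so B = 2(A − I + 1) = 2(1381.5 − 1372 + 1) = 21.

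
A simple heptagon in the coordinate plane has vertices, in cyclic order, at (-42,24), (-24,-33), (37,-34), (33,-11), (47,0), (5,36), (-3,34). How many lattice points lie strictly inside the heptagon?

By the shoelace formula, twice the signed area is |[(-42)·(-33) − (-24)·24] + [(-24)·(-34) − 37·(-33)] + [37·(-11) − 33·(-34)] + [33·0 − 47·(-11)] + [47·36 − 5·0] + [5·34 − (-3)·36] + [(-3)·24 − (-42)·34]| = 8557, so the area is 8557/2.
Along each edge there are gcd(|Δx|,|Δy|)+1 lattice points, so counting each shared vertex once the boundary has gcd(18,57) + gcd(61,1) + gcd(4,23) + gcd(14,11) + gcd(42,36) + gcd(8,2) + gcd(39,10) = 3+1+1+1+6+2+1 = 15.
Pick's theorem gives I = A − B/2 + 1 = 8557/2 − 15/2 + 1 = 4272.

4272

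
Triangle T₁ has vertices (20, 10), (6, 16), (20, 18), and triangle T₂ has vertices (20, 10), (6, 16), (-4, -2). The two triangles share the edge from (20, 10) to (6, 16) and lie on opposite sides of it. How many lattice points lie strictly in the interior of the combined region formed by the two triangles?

201

The union is the simple quadrilateral with vertices (20, 10), (20, 18), (6, 16), (-4, -2) in order.
By the shoelace formula, twice the signed area is |(20·18 − 20·10) + (20·16 − 6·18) + (6·(-2) − (-4)·16) + ((-4)·10 − 20·(-2))| = 424, so the area is 212.
The number of boundary lattice points is Σ gcd(|Δx|,|Δy|) = gcd(0,8) + gcd(14,2) + gcd(10,18) + gcd(24,12) = 8+2+2+12 = 24.
By Pick's theorem I = A − B/2 + 1 = 212 − 24/2 + 1 = 201.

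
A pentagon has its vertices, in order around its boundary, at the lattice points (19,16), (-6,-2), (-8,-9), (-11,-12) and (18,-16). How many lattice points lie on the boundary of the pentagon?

7

The number of boundary lattice points is Σ gcd(|Δx|,|Δy|) = gcd(25,18) + gcd(2,7) + gcd(3,3) + gcd(29,4) + gcd(1,32) = 1+1+3+1+1 = 7.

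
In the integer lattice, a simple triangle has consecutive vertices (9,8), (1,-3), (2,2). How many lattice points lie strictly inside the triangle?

14

Using the shoelace formula, 2A = |[9·(-3) − 1·8] + [1·2 − 2·(-3)] + [2·8 − 9·2]| = 29, so the area is 29/2.
Along each edge there are gcd(|Δx|,|Δy|)+1 lattice points, so counting each shared vertex once the boundary has gcd(8,11) + gcd(1,5) + gcd(7,6) = 1+1+1 = 3.
Pick's theorem gives I = A − B/2 + 1 = 29/2 − 3/2 + 1 = 14.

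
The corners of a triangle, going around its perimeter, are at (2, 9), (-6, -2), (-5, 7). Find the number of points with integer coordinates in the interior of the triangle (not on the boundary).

The shoelace formula gives twice the area as |(2·(-2) − (-6)·9) + ((-6)·7 − (-5)·(-2)) + ((-5)·9 − 2·7)| = 61, so the area is 30.5.
Along each edge there are gcd(|Δx|,|Δy|)+1 lattice points, so counting each shared vertex once the boundary has gcd(8,11) + gcd(1,9) + gcd(7,2) = 1+1+1 = 3.
Pick's theorem gives I = A − B/2 + 1 = 30.5 − 3/2 + 1 = 30.

30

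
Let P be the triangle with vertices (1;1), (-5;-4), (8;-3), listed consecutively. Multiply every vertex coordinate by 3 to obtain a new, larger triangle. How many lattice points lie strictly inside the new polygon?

Using the shoelace formula, 2A = |(1·(-4) − (-5)·1) + ((-5)·(-3) − 8·(-4)) + (8·1 − 1·(-3))| = 59, so the area is 29.5.
Along each edge there are gcd(|Δx|,|Δy|)+1 lattice points, so counting each shared vertex once the boundary has gcd(6,5) + gcd(13,1) + gcd(7,4) = 1+1+1 = 3.
Scaling by 3 multiplies the area by 3² = 9 (so the new area is 265.5) and multiplies the boundary lattice-point count by 3, giving 9.
By Pick's theorem, the interior count of the dilated polygon is 265.5 − 9/2 + 1 = 262.

262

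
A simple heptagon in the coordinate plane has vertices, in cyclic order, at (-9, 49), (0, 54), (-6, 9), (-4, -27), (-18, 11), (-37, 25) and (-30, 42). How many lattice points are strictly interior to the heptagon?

1209

By the shoelace formula, twice the signed area is |((-9)·54 − 0·49) + (0·9 − (-6)·54) + ((-6)·(-27) − (-4)·9) + ((-4)·11 − (-18)·(-27)) + ((-18)·25 − (-37)·11) + ((-37)·42 − (-30)·25) + ((-30)·49 − (-9)·42)| = 2433, so the area is 1216.5.
Summing gcd(|Δx|,|Δy|) over the edges gives the boundary count: gcd(9,5) + gcd(6,45) + gcd(2,36) + gcd(14,38) + gcd(19,14) + gcd(7,17) + gcd(21,7) = 1+3+2+2+1+1+7 = 17.
By Pick's theorem A = I + B/2 − 1, so I = 1216.5 − 17/2 + 1 = 1209.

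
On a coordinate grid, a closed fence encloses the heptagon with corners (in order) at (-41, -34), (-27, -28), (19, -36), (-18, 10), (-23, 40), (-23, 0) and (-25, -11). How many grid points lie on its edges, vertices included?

52

The number of boundary lattice points is Σ gcd(|Δx|,|Δy|) = gcd(14,6) + gcd(46,8) + gcd(37,46) + gcd(5,30) + gcd(0,40) + gcd(2,11) + gcd(16,23) = 2+2+1+5+40+1+1 = 52.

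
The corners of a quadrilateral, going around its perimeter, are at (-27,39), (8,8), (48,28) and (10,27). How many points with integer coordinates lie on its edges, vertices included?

Along each edge there are gcd(|Δx|,|Δy|)+1 lattice points, so counting each shared vertex once the boundary has gcd(35,31) + gcd(40,20) + gcd(38,1) + gcd(37,12) = 1+20+1+1 = 23.

23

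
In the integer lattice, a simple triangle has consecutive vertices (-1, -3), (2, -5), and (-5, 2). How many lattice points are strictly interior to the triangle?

0

By the shoelace formula, twice the signed area is |[(-1)·(-5) − 2·(-3)] + [2·2 − (-5)·(-5)] + [(-5)·(-3) − (-1)·2]| = 7, so the area is 3.5.
Along each edge there are gcd(|Δx|,|Δy|)+1 lattice points, so counting each shared vertex once the boundary has gcd(3,2) + gcd(7,7) + gcd(4,5) = 1+7+1 = 9.
By Pick's theorem A = I + B/2 − 1, so I = 3.5 − 9/2 + 1 = 0.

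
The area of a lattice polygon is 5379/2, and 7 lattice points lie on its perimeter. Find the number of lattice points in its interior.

From Pick's theorem, I = A − B/2 + 1 = 5379/2 − 7/2 + 1 = 2687.

2687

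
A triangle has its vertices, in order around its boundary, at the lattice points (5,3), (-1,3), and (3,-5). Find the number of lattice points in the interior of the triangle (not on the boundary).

19

Using the shoelace formula, 2A = |(5·3 − (-1)·3) + ((-1)·(-5) − 3·3) + (3·3 − 5·(-5))| = 48, so the area is 24.
Summing gcd(|Δx|,|Δy|) over the edges gives the boundary count: gcd(6,0) + gcd(4,8) + gcd(2,8) = 6+4+2 = 12.
By Pick's theorem A = I + B/2 − 1, so I = 24 − 12/2 + 1 = 19.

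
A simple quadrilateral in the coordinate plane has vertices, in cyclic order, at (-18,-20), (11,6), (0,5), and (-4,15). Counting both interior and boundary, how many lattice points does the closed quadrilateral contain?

275

The shoelace formula gives twice the area as |[(-18)·6 − 11·(-20)] + [11·5 − 0·6] + [0·15 − (-4)·5] + [(-4)·(-20) − (-18)·15]| = 537, so the area is 268.5.
The number of boundary lattice points is Σ gcd(|Δx|,|Δy|) = gcd(29,26) + gcd(11,1) + gcd(4,10) + gcd(14,35) = 1+1+2+7 = 11.
Pick's theorem gives I = A − B/2 + 1 = 268.5 − 11/2 + 1 = 264, so the closed region contains I + B = 264 + 11 = 275 lattice points.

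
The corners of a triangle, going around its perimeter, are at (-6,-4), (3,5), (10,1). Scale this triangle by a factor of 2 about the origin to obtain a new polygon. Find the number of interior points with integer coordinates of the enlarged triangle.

188

By the shoelace formula, twice the signed area is |[(-6)·5 − 3·(-4)] + [3·1 − 10·5] + [10·(-4) − (-6)·1]| = 99, so the area is 99/2.
The number of boundary lattice points is Σ gcd(|Δx|,|Δy|) = gcd(9,9) + gcd(7,4) + gcd(16,5) = 9+1+1 = 11.
Scaling by 2 multiplies the area by 2² = 4 (so the new area is 198) and multiplies the boundary lattice-point count by 2, giving 22.
By Pick's theorem, the interior count of the dilated polygon is 198 − 22/2 + 1 = 188.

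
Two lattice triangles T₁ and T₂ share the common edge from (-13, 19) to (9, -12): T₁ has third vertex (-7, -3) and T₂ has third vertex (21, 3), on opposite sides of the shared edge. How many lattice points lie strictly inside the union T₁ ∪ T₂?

The union is the simple quadrilateral with vertices (-13, 19), (-7, -3), (9, -12), (21, 3) in order.
By the shoelace formula, twice the signed area is |[(-13)·(-3) − (-7)·19] + [(-7)·(-12) − 9·(-3)] + [9·3 − 21·(-12)] + [21·19 − (-13)·3]| = 1000, so the area is 500.
The number of boundary lattice points is Σ gcd(|Δx|,|Δy|) = gcd(6,22) + gcd(16,9) + gcd(12,15) + gcd(34,16) = 2+1+3+2 = 8.
By Pick's theorem I = A − B/2 + 1 = 500 − 8/2 + 1 = 497.

497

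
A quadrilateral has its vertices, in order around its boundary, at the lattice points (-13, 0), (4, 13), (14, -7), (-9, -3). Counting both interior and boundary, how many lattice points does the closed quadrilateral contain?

269

By the shoelace formula, twice the signed area is |[(-13)·13 − 4·0] + [4·(-7) − 14·13] + [14·(-3) − (-9)·(-7)] + [(-9)·0 − (-13)·(-3)]| = 523, so the area is 523/2.
Summing gcd(|Δx|,|Δy|) over the edges gives the boundary count: gcd(17,13) + gcd(10,20) + gcd(23,4) + gcd(4,3) = 1+10+1+1 = 13.
Pick's theorem gives I = A − B/2 + 1 = 523/2 − 13/2 + 1 = 256, so the closed region contains I + B = 256 + 13 = 269 lattice points.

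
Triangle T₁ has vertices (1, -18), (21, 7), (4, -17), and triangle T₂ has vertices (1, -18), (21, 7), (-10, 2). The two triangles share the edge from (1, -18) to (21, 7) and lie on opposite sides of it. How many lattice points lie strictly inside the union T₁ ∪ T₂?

364

The union is the simple quadrilateral with vertices (1, -18), (4, -17), (21, 7), (-10, 2) in order.
Using the shoelace formula, 2A = |(1·(-17) − 4·(-18)) + (4·7 − 21·(-17)) + (21·2 − (-10)·7) + ((-10)·(-18) − 1·2)| = 730, so the area is 365.
Summing gcd(|Δx|,|Δy|) over the edges gives the boundary count: gcd(3,1) + gcd(17,24) + gcd(31,5) + gcd(11,20) = 1+1+1+1 = 4.
By Pick's theorem I = A − B/2 + 1 = 365 − 4/2 + 1 = 364.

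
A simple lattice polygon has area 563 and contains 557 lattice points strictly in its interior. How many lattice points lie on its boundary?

Pick's theorem gives A = I + B/2 − 1, so B = 2(A − I + 1) = 2(563 − 557 + 1) = 14.

14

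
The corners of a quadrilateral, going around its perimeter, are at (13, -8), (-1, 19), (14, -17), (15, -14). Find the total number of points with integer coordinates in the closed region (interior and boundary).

By the shoelace formula, twice the signed area is |(13·19 − (-1)·(-8)) + ((-1)·(-17) − 14·19) + (14·(-14) − 15·(-17)) + (15·(-8) − 13·(-14))| = 111, so the area is 55.5.
Summing gcd(|Δx|,|Δy|) over the edges gives the boundary count: gcd(14,27) + gcd(15,36) + gcd(1,3) + gcd(2,6) = 1+3+1+2 = 7.
Pick's theorem gives I = A − B/2 + 1 = 55.5 − 7/2 + 1 = 53, so the closed region contains I + B = 53 + 7 = 60 lattice points.

60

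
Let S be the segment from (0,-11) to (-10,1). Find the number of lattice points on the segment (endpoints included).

The number of lattice points on a segment between lattice points is gcd(|Δx|,|Δy|) + 1 = gcd(10,12) + 1 = 2 + 1 = 3.

3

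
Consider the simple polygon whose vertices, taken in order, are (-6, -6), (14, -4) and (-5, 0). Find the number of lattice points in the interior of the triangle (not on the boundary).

58

By the shoelace formula, twice the signed area is |[(-6)·(-4) − 14·(-6)] + [14·0 − (-5)·(-4)] + [(-5)·(-6) − (-6)·0]| = 118, so the area is 59.
Summing gcd(|Δx|,|Δy|) over the edges gives the boundary count: gcd(20,2) + gcd(19,4) + gcd(1,6) = 2+1+1 = 4.
Pick's theorem gives I = A − B/2 + 1 = 59 − 4/2 + 1 = 58.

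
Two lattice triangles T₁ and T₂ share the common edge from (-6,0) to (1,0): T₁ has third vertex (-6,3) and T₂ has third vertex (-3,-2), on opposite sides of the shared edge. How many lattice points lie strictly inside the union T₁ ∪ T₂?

15

The union is the simple quadrilateral with vertices (-6,0), (-6,3), (1,0), (-3,-2) in order.
By the shoelace formula, twice the signed area is |[(-6)·3 − (-6)·0] + [(-6)·0 − 1·3] + [1·(-2) − (-3)·0] + [(-3)·0 − (-6)·(-2)]| = 35, so the area is 35/2.
Along each edge there are gcd(|Δx|,|Δy|)+1 lattice points, so counting each shared vertex once the boundary has gcd(0,3) + gcd(7,3) + gcd(4,2) + gcd(3,2) = 3+1+2+1 = 7.
By Pick's theorem I = A − B/2 + 1 = 35/2 − 7/2 + 1 = 15.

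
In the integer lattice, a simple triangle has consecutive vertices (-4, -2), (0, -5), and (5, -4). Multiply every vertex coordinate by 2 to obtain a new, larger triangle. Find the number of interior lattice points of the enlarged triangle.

By the shoelace formula, twice the signed area is |((-4)·(-5) − 0·(-2)) + (0·(-4) − 5·(-5)) + (5·(-2) − (-4)·(-4))| = 19, so the area is 9.5.
Along each edge there are gcd(|Δx|,|Δy|)+1 lattice points, so counting each shared vertex once the boundary has gcd(4,3) + gcd(5,1) + gcd(9,2) = 1+1+1 = 3.
Scaling by 2 multiplies the area by 2² = 4 (so the new area is 38) and multiplies the boundary lattice-point count by 2, giving 6.
By Pick's theorem, the interior count of the dilated polygon is 38 − 6/2 + 1 = 36.

36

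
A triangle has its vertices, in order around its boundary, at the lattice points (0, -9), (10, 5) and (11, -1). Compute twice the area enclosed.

Using the shoelace formula, 2A = |(0·5 − 10·(-9)) + (10·(-1) − 11·5) + (11·(-9) − 0·(-1))| = 74, so the area is 37.

74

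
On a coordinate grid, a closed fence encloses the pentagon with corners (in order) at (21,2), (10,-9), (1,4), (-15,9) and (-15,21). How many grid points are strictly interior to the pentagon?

Using the shoelace formula, 2A = |(21·(-9) − 10·2) + (10·4 − 1·(-9)) + (1·9 − (-15)·4) + ((-15)·21 − (-15)·9) + ((-15)·2 − 21·21)| = 742, so the area is 371.
Summing gcd(|Δx|,|Δy|) over the edges gives the boundary count: gcd(11,11) + gcd(9,13) + gcd(16,5) + gcd(0,12) + gcd(36,19) = 11+1+1+12+1 = 26.
By Pick's theorem A = I + B/2 − 1, so I = 371 − 26/2 + 1 = 359.

359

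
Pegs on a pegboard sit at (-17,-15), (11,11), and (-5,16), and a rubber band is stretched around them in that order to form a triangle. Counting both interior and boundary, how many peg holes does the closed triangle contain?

By the shoelace formula, twice the signed area is |[(-17)·11 − 11·(-15)] + [11·16 − (-5)·11] + [(-5)·(-15) − (-17)·16]| = 556, so the area is 278.
The number of boundary lattice points is Σ gcd(|Δx|,|Δy|) = gcd(28,26) + gcd(16,5) + gcd(12,31) = 2+1+1 = 4.
Pick's theorem gives I = A − B/2 + 1 = 278 − 4/2 + 1 = 277, so the closed region contains I + B = 277 + 4 = 281 lattice points.

281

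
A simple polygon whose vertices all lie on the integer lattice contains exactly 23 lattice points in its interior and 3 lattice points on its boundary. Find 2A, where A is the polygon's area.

47

By Pick's theorem, A = I + B/2 − 1 = 23 + 3/2 − 1 = 47/2.
Hence 2A = 47.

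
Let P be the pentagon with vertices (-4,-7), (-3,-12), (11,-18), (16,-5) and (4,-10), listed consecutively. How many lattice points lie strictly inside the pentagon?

117

The shoelace formula gives twice the area as |((-4)·(-12) − (-3)·(-7)) + ((-3)·(-18) − 11·(-12)) + (11·(-5) − 16·(-18)) + (16·(-10) − 4·(-5)) + (4·(-7) − (-4)·(-10))| = 238, so the area is 119.
Summing gcd(|Δx|,|Δy|) over the edges gives the boundary count: gcd(1,5) + gcd(14,6) + gcd(5,13) + gcd(12,5) + gcd(8,3) = 1+2+1+1+1 = 6.
Pick's theorem gives I = A − B/2 + 1 = 119 − 6/2 + 1 = 117.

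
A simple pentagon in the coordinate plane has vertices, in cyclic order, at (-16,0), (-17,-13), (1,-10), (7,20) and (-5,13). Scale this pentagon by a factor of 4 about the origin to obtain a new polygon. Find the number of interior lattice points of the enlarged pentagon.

By the shoelace formula, twice the signed area is |((-16)·(-13) − (-17)·0) + ((-17)·(-10) − 1·(-13)) + (1·20 − 7·(-10)) + (7·13 − (-5)·20) + ((-5)·0 − (-16)·13)| = 880, so the area is 440.
Summing gcd(|Δx|,|Δy|) over the edges gives the boundary count: gcd(1,13) + gcd(18,3) + gcd(6,30) + gcd(12,7) + gcd(11,13) = 1+3+6+1+1 = 12.
Scaling by 4 multiplies the area by 4² = 16 (so the new area is 7040) and multiplies the boundary lattice-point count by 4, giving 48.
By Pick's theorem, the interior count of the dilated polygon is 7040 − 48/2 + 1 = 7017.

7017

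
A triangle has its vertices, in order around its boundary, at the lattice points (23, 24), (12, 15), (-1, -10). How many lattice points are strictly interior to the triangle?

78

By the shoelace formula, twice the signed area is |(23·15 − 12·24) + (12·(-10) − (-1)·15) + ((-1)·24 − 23·(-10))| = 158, so the area is 79.
Summing gcd(|Δx|,|Δy|) over the edges gives the boundary count: gcd(11,9) + gcd(13,25) + gcd(24,34) = 1+1+2 = 4.
Pick's theorem gives I = A − B/2 + 1 = 79 − 4/2 + 1 = 78.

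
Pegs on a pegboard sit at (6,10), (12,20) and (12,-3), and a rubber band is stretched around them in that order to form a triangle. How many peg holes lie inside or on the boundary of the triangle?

83

The shoelace formula gives twice the area as |(6·20 − 12·10) + (12·(-3) − 12·20) + (12·10 − 6·(-3))| = 138, so the area is 69.
The number of boundary lattice points is Σ gcd(|Δx|,|Δy|) = gcd(6,10) + gcd(0,23) + gcd(6,13) = 2+23+1 = 26.
Pick's theorem gives I = A − B/2 + 1 = 69 − 26/2 + 1 = 57, so the closed region contains I + B = 57 + 26 = 83 lattice points.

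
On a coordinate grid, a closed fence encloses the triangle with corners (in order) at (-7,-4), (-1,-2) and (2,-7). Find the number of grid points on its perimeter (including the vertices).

Summing gcd(|Δx|,|Δy|) over the edges gives the boundary count: gcd(6,2) + gcd(3,5) + gcd(9,3) = 2+1+3 = 6.

6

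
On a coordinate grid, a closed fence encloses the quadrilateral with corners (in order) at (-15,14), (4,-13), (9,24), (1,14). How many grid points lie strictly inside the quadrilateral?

Using the shoelace formula, 2A = |[(-15)·(-13) − 4·14] + [4·24 − 9·(-13)] + [9·14 − 1·24] + [1·14 − (-15)·14]| = 678, so the area is 339.
Along each edge there are gcd(|Δx|,|Δy|)+1 lattice points, so counting each shared vertex once the boundary has gcd(19,27) + gcd(5,37) + gcd(8,10) + gcd(16,0) = 1+1+2+16 = 20.
By Pick's theorem A = I + B/2 − 1, so I = 339 − 20/2 + 1 = 330.

330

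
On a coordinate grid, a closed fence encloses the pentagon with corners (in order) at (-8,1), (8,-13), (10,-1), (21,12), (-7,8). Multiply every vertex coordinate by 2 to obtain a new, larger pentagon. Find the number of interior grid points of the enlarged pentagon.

1327

By the shoelace formula, twice the signed area is |((-8)·(-13) − 8·1) + (8·(-1) − 10·(-13)) + (10·12 − 21·(-1)) + (21·8 − (-7)·12) + ((-7)·1 − (-8)·8)| = 668, so the area is 334.
The number of boundary lattice points is Σ gcd(|Δx|,|Δy|) = gcd(16,14) + gcd(2,12) + gcd(11,13) + gcd(28,4) + gcd(1,7) = 2+2+1+4+1 = 10.
Scaling by 2 multiplies the area by 2² = 4 (so the new area is 1336) and multiplies the boundary lattice-point count by 2, giving 20.
By Pick's theorem, the interior count of the dilated polygon is 1336 − 20/2 + 1 = 1327.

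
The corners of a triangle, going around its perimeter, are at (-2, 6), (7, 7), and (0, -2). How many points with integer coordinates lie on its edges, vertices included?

Along each edge there are gcd(|Δx|,|Δy|)+1 lattice points, so counting each shared vertex once the boundary has gcd(9,1) + gcd(7,9) + gcd(2,8) = 1+1+2 = 4.

4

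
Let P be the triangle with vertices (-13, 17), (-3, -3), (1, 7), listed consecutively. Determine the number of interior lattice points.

84

The shoelace formula gives twice the area as |((-13)·(-3) − (-3)·17) + ((-3)·7 − 1·(-3)) + (1·17 − (-13)·7)| = 180, so the area is 90.
Summing gcd(|Δx|,|Δy|) over the edges gives the boundary count: gcd(10,20) + gcd(4,10) + gcd(14,10) = 10+2+2 = 14.
Pick's theorem gives I = A − B/2 + 1 = 90 − 14/2 + 1 = 84.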